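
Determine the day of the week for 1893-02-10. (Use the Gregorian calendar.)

Doomsday rule: the anchor day for the 1800s is Friday. For year 93: 93÷12 = 7 r 9, and 9÷4 = 2, so 7+9+2 = 18.
Friday + 18 ≡ Tuesday — that's 1893's doomsday.
In February the doomsday date is Feb 28 (1893 is not a leap year).
Feb 10 is 18 days before Feb 28; 18 mod 7 = 4, so Tuesday − 4 = Friday.

Friday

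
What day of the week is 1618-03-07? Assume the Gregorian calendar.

Doomsday rule: the anchor day for the 1600s is Tuesday. For year 18: 18÷12 = 1 r 6, and 6÷4 = 1, so 1+6+1 = 8.
Tuesday + 8 ≡ Wednesday — that's 1618's doomsday.
In March the doomsday date is Mar 14.
Mar 7 is 7 days before Mar 14; 7 mod 7 = 0, so Wednesday − 0 = Wednesday.

Wednesday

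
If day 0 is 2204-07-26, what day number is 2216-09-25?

Jul 26, 2204 → Jul 26, 2205: 365 days.
Jul 26, 2205 → Jul 26, 2206: 365 days.
Jul 26, 2206 → Jul 26, 2207: 365 days.
Jul 26, 2207 → Jul 26, 2208: 366 days (Feb 29, 2208 is in that span).
Jul 26, 2208 → Jul 26, 2209: 365 days.
Jul 26, 2209 → Jul 26, 2210: 365 days.
Jul 26, 2210 → Jul 26, 2211: 365 days.
Jul 26, 2211 → Jul 26, 2212: 366 days (Feb 29, 2212 is in that span).
Jul 26, 2212 → Jul 26, 2213: 365 days.
Jul 26, 2213 → Jul 26, 2214: 365 days.
Jul 26, 2214 → Jul 26, 2215: 365 days.
Jul 26, 2215 → Jul 26, 2216: 366 days (Feb 29, 2216 is in that span).
Jul 26, 2216 → Aug 26, 2216: 31 days (July has 31).
Aug 26, 2216 → Sep 25, 2216: 30 days.
Total: 4444 days.

4444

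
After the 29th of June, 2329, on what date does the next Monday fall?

July 1, 2329

Jun 29, 2329 is a Saturday.
From Saturday to the next Monday is 2 days.
Jun 29, 2329 + 2 = Jul 1, 2329.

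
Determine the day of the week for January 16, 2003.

Doomsday rule: the anchor day for the 2000s is Tuesday. For year 03: 3÷12 = 0 r 3, and 3÷4 = 0, so 0+3+0 = 3.
Tuesday + 3 ≡ Friday — that's 2003's doomsday.
In January the doomsday date is Jan 3 (2003 is not a leap year).
Jan 16 is 13 days after Jan 3; 13 mod 7 = 6, so Friday + 6 = Thursday.

Thursday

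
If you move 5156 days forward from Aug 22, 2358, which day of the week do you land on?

Tuesday

Aug 22, 2358 is a Friday.
5156 mod 7 = 4, so 5156 days after a Friday is Friday + 4 = Tuesday.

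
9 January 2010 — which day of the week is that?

Saturday

Doomsday rule: the anchor day for the 2000s is Tuesday. For year 10: 10÷12 = 0 r 10, and 10÷4 = 2, so 0+10+2 = 12.
Tuesday + 12 ≡ Sunday — that's 2010's doomsday.
In January the doomsday date is Jan 3 (2010 is not a leap year).
Jan 9 is 6 days after Jan 3; 6 mod 7 = 6, so Sunday + 6 = Saturday.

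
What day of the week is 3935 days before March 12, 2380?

Tuesday

First find the weekday of Mar 12, 2380. Doomsday rule: the anchor day for the 2300s is Wednesday. For year 80: 80÷12 = 6 r 8, and 8÷4 = 2, so 6+8+2 = 16.
Wednesday + 16 ≡ Friday — that's 2380's doomsday.
In March the doomsday date is Mar 14.
Mar 12 is 2 days before Mar 14; 2 mod 7 = 2, so Friday − 2 = Wednesday.
3935 mod 7 = 1, so 3935 days before a Wednesday is Wednesday − 1 = Tuesday.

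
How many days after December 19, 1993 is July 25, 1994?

Dec 19, 1993 → Jan 19, 1994: 31 days (December has 31).
Jan 19, 1994 → Feb 19, 1994: 31 days (January has 31).
Feb 19, 1994 → Mar 19, 1994: 28 days (February has 28).
Mar 19, 1994 → Apr 19, 1994: 31 days (March has 31).
Apr 19, 1994 → May 19, 1994: 30 days (April has 30).
May 19, 1994 → Jun 19, 1994: 31 days (May has 31).
Jun 19, 1994 → Jul 19, 1994: 30 days (June has 30).
Jul 19, 1994 → Jul 25, 1994: 6 days.
Total: 218 days.

218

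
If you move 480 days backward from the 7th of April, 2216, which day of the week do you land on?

First find the weekday of Apr 7, 2216. Doomsday rule: the anchor day for the 2200s is Friday. For year 16: 16÷12 = 1 r 4, and 4÷4 = 1, so 1+4+1 = 6.
Friday + 6 ≡ Thursday — that's 2216's doomsday.
In April the doomsday date is Apr 4.
Apr 7 is 3 days after Apr 4; 3 mod 7 = 3, so Thursday + 3 = Sunday.
480 mod 7 = 4, so 480 days before a Sunday is Sunday − 4 = Wednesday.

Wednesday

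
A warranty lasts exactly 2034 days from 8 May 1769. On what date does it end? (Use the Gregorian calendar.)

+365 (one year) → May 8, 1770 (1669 left).
+365 (one year) → May 8, 1771 (1304 left).
+366 (one year; includes Feb 29, 1772) → May 8, 1772 (938 left).
+365 (one year) → May 8, 1773 (573 left).
+365 (one year) → May 8, 1774 (208 left).
May has 31 days: +24 → Jun 1, 1774 (184 left).
Jun has 30 days: +30 → Jul 1, 1774 (154 left).
Jul has 31 days: +31 → Aug 1, 1774 (123 left).
Aug has 31 days: +31 → Sep 1, 1774 (92 left).
Sep has 30 days: +30 → Oct 1, 1774 (62 left).
Oct has 31 days: +31 → Nov 1, 1774 (31 left).
Nov has 30 days: +30 → Dec 1, 1774 (1 left).
+1 → Dec 2, 1774.

December 2, 1774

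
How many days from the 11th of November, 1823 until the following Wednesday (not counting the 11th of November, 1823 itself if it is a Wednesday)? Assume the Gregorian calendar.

Nov 11, 1823 is a Tuesday.
From Tuesday to the next Wednesday is 1 day.

1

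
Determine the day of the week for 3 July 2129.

Sunday

Doomsday rule: the anchor day for the 2100s is Sunday. For year 29: 29÷12 = 2 r 5, and 5÷4 = 1, so 2+5+1 = 8.
Sunday + 8 ≡ Monday — that's 2129's doomsday.
In July the doomsday date is Jul 11.
Jul 3 is 8 days before Jul 11; 8 mod 7 = 1, so Monday − 1 = Sunday.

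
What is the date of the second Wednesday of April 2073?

April 1, 2073 is a Saturday.
The first Wednesday is therefore April 5 (4 days later).
The second Wednesday is 5 + 1×7 = April 12.

April 12, 2073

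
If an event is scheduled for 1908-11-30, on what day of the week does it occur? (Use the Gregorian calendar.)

Monday

January 1, 1908 is a Wednesday.
Jan 1, 1908 → Feb 1, 1908: 31 days (January has 31).
Feb 1, 1908 → Mar 1, 1908: 29 days (February has 29).
Mar 1, 1908 → Apr 1, 1908: 31 days (March has 31).
Apr 1, 1908 → May 1, 1908: 30 days (April has 30).
May 1, 1908 → Jun 1, 1908: 31 days (May has 31).
Jun 1, 1908 → Jul 1, 1908: 30 days (June has 30).
Jul 1, 1908 → Aug 1, 1908: 31 days (July has 31).
Aug 1, 1908 → Sep 1, 1908: 31 days (August has 31).
Sep 1, 1908 → Oct 1, 1908: 30 days (September has 30).
Oct 1, 1908 → Nov 1, 1908: 31 days (October has 31).
Nov 1, 1908 → Nov 30, 1908: 29 days.
Total: 334 days.
334 mod 7 = 5, so Wednesday + 5 = Monday.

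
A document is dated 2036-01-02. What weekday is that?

Wednesday

January 1, 2036 is a Tuesday.
Jan 1, 2036 → Jan 2, 2036: 1 days.
Total: 1 days.
1 mod 7 = 1, so Tuesday + 1 = Wednesday.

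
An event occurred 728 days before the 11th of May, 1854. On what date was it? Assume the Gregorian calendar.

May 13, 1852

−365 (one year) → May 11, 1853 (363 left).
−11 → Apr 30, 1853 (end of Apr, 30 days; 352 left).
−30 → Mar 31, 1853 (end of Mar, 31 days; 322 left).
−31 → Feb 28, 1853 (end of Feb, 28 days; 291 left).
−28 → Jan 31, 1853 (end of Jan, 31 days; 263 left).
−31 → Dec 31, 1852 (end of Dec, 31 days; 232 left).
−31 → Nov 30, 1852 (end of Nov, 30 days; 201 left).
−30 → Oct 31, 1852 (end of Oct, 31 days; 171 left).
−31 → Sep 30, 1852 (end of Sep, 30 days; 140 left).
−30 → Aug 31, 1852 (end of Aug, 31 days; 110 left).
−31 → Jul 31, 1852 (end of Jul, 31 days; 79 left).
−31 → Jun 30, 1852 (end of Jun, 30 days; 48 left).
−30 → May 31, 1852 (end of May, 31 days; 18 left).
−18 → May 13, 1852.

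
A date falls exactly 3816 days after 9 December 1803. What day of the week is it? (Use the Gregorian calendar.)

Saturday

Dec 9, 1803 is a Friday.
3816 mod 7 = 1, so 3816 days after a Friday is Friday + 1 = Saturday.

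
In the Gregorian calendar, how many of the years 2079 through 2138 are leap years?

14

Multiples of 4 in [2079,2138]: 15.
Of those, multiples of 100: 1 (not leap unless ÷400).
Multiples of 400: 0.
Leap years = 15 − 1 + 0 = 14.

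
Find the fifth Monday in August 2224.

August 30, 2224

August 1, 2224 is a Sunday.
The first Monday is therefore August 2 (1 days later).
The fifth Monday is 2 + 4×7 = August 30.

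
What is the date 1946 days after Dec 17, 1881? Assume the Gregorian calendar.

April 16, 1887

+365 (one year) → Dec 17, 1882 (1581 left).
+365 (one year) → Dec 17, 1883 (1216 left).
+366 (one year; includes Feb 29, 1884) → Dec 17, 1884 (850 left).
+365 (one year) → Dec 17, 1885 (485 left).
+365 (one year) → Dec 17, 1886 (120 left).
Dec has 31 days: +15 → Jan 1, 1887 (105 left).
Jan has 31 days: +31 → Feb 1, 1887 (74 left).
Feb has 28 days: +28 → Mar 1, 1887 (46 left).
Mar has 31 days: +31 → Apr 1, 1887 (15 left).
+15 → Apr 16, 1887.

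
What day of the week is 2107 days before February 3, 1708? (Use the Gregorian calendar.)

Feb 3, 1708 is a Friday.
2107 mod 7 = 0, so 2107 days before a Friday is Friday − 0 = Friday.

Friday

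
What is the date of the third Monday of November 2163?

November 1, 2163 is a Tuesday.
The first Monday is therefore November 7 (6 days later).
The third Monday is 7 + 2×7 = November 21.

November 21, 2163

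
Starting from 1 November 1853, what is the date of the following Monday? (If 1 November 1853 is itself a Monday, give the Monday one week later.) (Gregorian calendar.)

November 7, 1853

Nov 1, 1853 is a Tuesday.
From Tuesday to the next Monday is 6 days.
Nov 1, 1853 + 6 = Nov 7, 1853.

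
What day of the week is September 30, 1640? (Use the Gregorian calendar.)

Doomsday rule: the anchor day for the 1600s is Tuesday. For year 40: 40÷12 = 3 r 4, and 4÷4 = 1, so 3+4+1 = 8.
Tuesday + 8 ≡ Wednesday — that's 1640's doomsday.
In September the doomsday date is Sep 5.
Sep 30 is 25 days after Sep 5; 25 mod 7 = 4, so Wednesday + 4 = Sunday.

Sunday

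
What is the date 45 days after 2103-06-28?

August 12, 2103

Jun has 30 days: +3 → Jul 1, 2103 (42 left).
Jul has 31 days: +31 → Aug 1, 2103 (11 left).
+11 → Aug 12, 2103.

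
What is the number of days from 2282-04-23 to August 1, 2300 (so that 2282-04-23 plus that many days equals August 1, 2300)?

Apr 23, 2282 → Apr 23, 2283: 365 days.
Apr 23, 2283 → Apr 23, 2284: 366 days (Feb 29, 2284 is in that span).
Apr 23, 2284 → Apr 23, 2285: 365 days.
Apr 23, 2285 → Apr 23, 2286: 365 days.
Apr 23, 2286 → Apr 23, 2287: 365 days.
Apr 23, 2287 → Apr 23, 2288: 366 days (Feb 29, 2288 is in that span).
Apr 23, 2288 → Apr 23, 2289: 365 days.
Apr 23, 2289 → Apr 23, 2290: 365 days.
Apr 23, 2290 → Apr 23, 2291: 365 days.
Apr 23, 2291 → Apr 23, 2292: 366 days (Feb 29, 2292 is in that span).
Apr 23, 2292 → Apr 23, 2293: 365 days.
Apr 23, 2293 → Apr 23, 2294: 365 days.
Apr 23, 2294 → Apr 23, 2295: 365 days.
Apr 23, 2295 → Apr 23, 2296: 366 days (Feb 29, 2296 is in that span).
Apr 23, 2296 → Apr 23, 2297: 365 days.
Apr 23, 2297 → Apr 23, 2298: 365 days.
Apr 23, 2298 → Apr 23, 2299: 365 days.
Apr 23, 2299 → Apr 23, 2300: 365 days.
Apr 23, 2300 → May 23, 2300: 30 days (April has 30).
May 23, 2300 → Jun 23, 2300: 31 days (May has 31).
Jun 23, 2300 → Jul 23, 2300: 30 days (June has 30).
Jul 23, 2300 → Aug 1, 2300: 9 days.
Total: 6674 days.

6674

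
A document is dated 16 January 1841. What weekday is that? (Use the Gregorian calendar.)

Saturday

Doomsday rule: the anchor day for the 1800s is Friday. For year 41: 41÷12 = 3 r 5, and 5÷4 = 1, so 3+5+1 = 9.
Friday + 9 ≡ Sunday — that's 1841's doomsday.
In January the doomsday date is Jan 3 (1841 is not a leap year).
Jan 16 is 13 days after Jan 3; 13 mod 7 = 6, so Sunday + 6 = Saturday.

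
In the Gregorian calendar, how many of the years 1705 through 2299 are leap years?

Multiples of 4 in [1705,2299]: 148.
Of those, multiples of 100: 5 (not leap unless ÷400).
Multiples of 400: 1.
Leap years = 148 − 5 + 1 = 144.

144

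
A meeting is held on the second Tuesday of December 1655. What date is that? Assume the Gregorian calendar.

December 14, 1655

December 1, 1655 is a Wednesday.
The first Tuesday is therefore December 7 (6 days later).
The second Tuesday is 7 + 1×7 = December 14.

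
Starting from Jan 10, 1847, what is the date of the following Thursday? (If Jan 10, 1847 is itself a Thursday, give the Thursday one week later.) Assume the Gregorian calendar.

January 14, 1847

Jan 10, 1847 is a Sunday.
From Sunday to the next Thursday is 4 days.
Jan 10, 1847 + 4 = Jan 14, 1847.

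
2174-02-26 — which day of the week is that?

Doomsday rule: the anchor day for the 2100s is Sunday. For year 74: 74÷12 = 6 r 2, and 2÷4 = 0, so 6+2+0 = 8.
Sunday + 8 ≡ Monday — that's 2174's doomsday.
In February the doomsday date is Feb 28 (2174 is not a leap year).
Feb 26 is 2 days before Feb 28; 2 mod 7 = 2, so Monday − 2 = Saturday.

Saturday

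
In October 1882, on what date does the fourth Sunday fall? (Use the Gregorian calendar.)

October 1, 1882 is a Sunday.
The first Sunday is therefore October 1 (same day).
The fourth Sunday is 1 + 3×7 = October 22.

October 22, 1882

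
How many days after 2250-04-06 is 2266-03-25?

5832

Apr 6, 2250 → Apr 6, 2251: 365 days.
Apr 6, 2251 → Apr 6, 2252: 366 days (Feb 29, 2252 is in that span).
Apr 6, 2252 → Apr 6, 2253: 365 days.
Apr 6, 2253 → Apr 6, 2254: 365 days.
Apr 6, 2254 → Apr 6, 2255: 365 days.
Apr 6, 2255 → Apr 6, 2256: 366 days (Feb 29, 2256 is in that span).
Apr 6, 2256 → Apr 6, 2257: 365 days.
Apr 6, 2257 → Apr 6, 2258: 365 days.
Apr 6, 2258 → Apr 6, 2259: 365 days.
Apr 6, 2259 → Apr 6, 2260: 366 days (Feb 29, 2260 is in that span).
Apr 6, 2260 → Apr 6, 2261: 365 days.
Apr 6, 2261 → Apr 6, 2262: 365 days.
Apr 6, 2262 → Apr 6, 2263: 365 days.
Apr 6, 2263 → Apr 6, 2264: 366 days (Feb 29, 2264 is in that span).
Apr 6, 2264 → Apr 6, 2265: 365 days.
Apr 6, 2265 → May 6, 2265: 30 days (April has 30).
May 6, 2265 → Jun 6, 2265: 31 days (May has 31).
Jun 6, 2265 → Jul 6, 2265: 30 days (June has 30).
Jul 6, 2265 → Aug 6, 2265: 31 days (July has 31).
Aug 6, 2265 → Sep 6, 2265: 31 days (August has 31).
Sep 6, 2265 → Oct 6, 2265: 30 days (September has 30).
Oct 6, 2265 → Nov 6, 2265: 31 days (October has 31).
Nov 6, 2265 → Dec 6, 2265: 30 days (November has 30).
Dec 6, 2265 → Jan 6, 2266: 31 days (December has 31).
Jan 6, 2266 → Feb 6, 2266: 31 days (January has 31).
Feb 6, 2266 → Mar 6, 2266: 28 days (February has 28).
Mar 6, 2266 → Mar 25, 2266: 19 days.
Total: 5832 days.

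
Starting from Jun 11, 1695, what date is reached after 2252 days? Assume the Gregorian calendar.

August 11, 1701

+366 (one year; includes Feb 29, 1696) → Jun 11, 1696 (1886 left).
+365 (one year) → Jun 11, 1697 (1521 left).
+365 (one year) → Jun 11, 1698 (1156 left).
+365 (one year) → Jun 11, 1699 (791 left).
+365 (one year) → Jun 11, 1700 (426 left).
+365 (one year) → Jun 11, 1701 (61 left).
Jun has 30 days: +20 → Jul 1, 1701 (41 left).
Jul has 31 days: +31 → Aug 1, 1701 (10 left).
+10 → Aug 11, 1701.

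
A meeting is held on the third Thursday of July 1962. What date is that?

July 1, 1962 is a Sunday.
The first Thursday is therefore July 5 (4 days later).
The third Thursday is 5 + 2×7 = July 19.

July 19, 1962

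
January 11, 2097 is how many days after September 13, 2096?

120

Sep 13, 2096 → Oct 13, 2096: 30 days (September has 30).
Oct 13, 2096 → Nov 13, 2096: 31 days (October has 31).
Nov 13, 2096 → Dec 13, 2096: 30 days (November has 30).
Dec 13, 2096 → Jan 11, 2097: 29 days.
Total: 120 days.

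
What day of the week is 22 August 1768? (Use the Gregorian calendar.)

Monday

Doomsday rule: the anchor day for the 1700s is Sunday. For year 68: 68÷12 = 5 r 8, and 8÷4 = 2, so 5+8+2 = 15.
Sunday + 15 ≡ Monday — that's 1768's doomsday.
In August the doomsday date is Aug 8.
Aug 22 is 14 days after Aug 8; 14 mod 7 = 0, so Monday + 0 = Monday.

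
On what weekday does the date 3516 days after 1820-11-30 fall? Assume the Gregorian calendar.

Nov 30, 1820 is a Thursday.
3516 mod 7 = 2, so 3516 days after a Thursday is Thursday + 2 = Saturday.

Saturday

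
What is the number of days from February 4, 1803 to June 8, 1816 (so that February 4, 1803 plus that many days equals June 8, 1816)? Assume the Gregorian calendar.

4873

Feb 4, 1803 → Feb 4, 1804: 365 days.
Feb 4, 1804 → Feb 4, 1805: 366 days (Feb 29, 1804 is in that span).
Feb 4, 1805 → Feb 4, 1806: 365 days.
Feb 4, 1806 → Feb 4, 1807: 365 days.
Feb 4, 1807 → Feb 4, 1808: 365 days.
Feb 4, 1808 → Feb 4, 1809: 366 days (Feb 29, 1808 is in that span).
Feb 4, 1809 → Feb 4, 1810: 365 days.
Feb 4, 1810 → Feb 4, 1811: 365 days.
Feb 4, 1811 → Feb 4, 1812: 365 days.
Feb 4, 1812 → Feb 4, 1813: 366 days (Feb 29, 1812 is in that span).
Feb 4, 1813 → Feb 4, 1814: 365 days.
Feb 4, 1814 → Feb 4, 1815: 365 days.
Feb 4, 1815 → Feb 4, 1816: 365 days.
Feb 4, 1816 → Mar 4, 1816: 29 days (February has 29).
Mar 4, 1816 → Apr 4, 1816: 31 days (March has 31).
Apr 4, 1816 → May 4, 1816: 30 days (April has 30).
May 4, 1816 → Jun 4, 1816: 31 days (May has 31).
Jun 4, 1816 → Jun 8, 1816: 4 days.
Total: 4873 days.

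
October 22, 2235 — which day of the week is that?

Doomsday rule: the anchor day for the 2200s is Friday. For year 35: 35÷12 = 2 r 11, and 11÷4 = 2, so 2+11+2 = 15.
Friday + 15 ≡ Saturday — that's 2235's doomsday.
In October the doomsday date is Oct 10.
Oct 22 is 12 days after Oct 10; 12 mod 7 = 5, so Saturday + 5 = Thursday.

Thursday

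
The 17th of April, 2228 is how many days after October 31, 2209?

Oct 31, 2209 → Oct 31, 2210: 365 days.
Oct 31, 2210 → Oct 31, 2211: 365 days.
Oct 31, 2211 → Oct 31, 2212: 366 days (Feb 29, 2212 is in that span).
Oct 31, 2212 → Oct 31, 2213: 365 days.
Oct 31, 2213 → Oct 31, 2214: 365 days.
Oct 31, 2214 → Oct 31, 2215: 365 days.
Oct 31, 2215 → Oct 31, 2216: 366 days (Feb 29, 2216 is in that span).
Oct 31, 2216 → Oct 31, 2217: 365 days.
Oct 31, 2217 → Oct 31, 2218: 365 days.
Oct 31, 2218 → Oct 31, 2219: 365 days.
Oct 31, 2219 → Oct 31, 2220: 366 days (Feb 29, 2220 is in that span).
Oct 31, 2220 → Oct 31, 2221: 365 days.
Oct 31, 2221 → Oct 31, 2222: 365 days.
Oct 31, 2222 → Oct 31, 2223: 365 days.
Oct 31, 2223 → Oct 31, 2224: 366 days (Feb 29, 2224 is in that span).
Oct 31, 2224 → Oct 31, 2225: 365 days.
Oct 31, 2225 → Oct 31, 2226: 365 days.
Oct 31, 2226 → Oct 31, 2227: 365 days.
Oct 31, 2227 → Nov 30, 2227: 30 days (October has 31).
Nov 30, 2227 → Dec 30, 2227: 30 days (November has 30).
Dec 30, 2227 → Jan 30, 2228: 31 days (December has 31).
Jan 30, 2228 → Feb 29, 2228: 30 days (January has 31).
Feb 29, 2228 → Mar 29, 2228: 29 days (February has 29).
Mar 29, 2228 → Apr 17, 2228: 19 days.
Total: 6743 days.

6743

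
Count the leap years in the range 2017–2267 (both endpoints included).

60

Multiples of 4 in [2017,2267]: 62.
Of those, multiples of 100: 2 (not leap unless ÷400).
Multiples of 400: 0.
Leap years = 62 − 2 + 0 = 60.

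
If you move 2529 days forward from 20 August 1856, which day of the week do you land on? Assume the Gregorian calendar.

Aug 20, 1856 is a Wednesday.
2529 mod 7 = 2, so 2529 days after a Wednesday is Wednesday + 2 = Friday.

Friday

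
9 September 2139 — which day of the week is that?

Doomsday rule: the anchor day for the 2100s is Sunday. For year 39: 39÷12 = 3 r 3, and 3÷4 = 0, so 3+3+0 = 6.
Sunday + 6 ≡ Saturday — that's 2139's doomsday.
In September the doomsday date is Sep 5.
Sep 9 is 4 days after Sep 5; 4 mod 7 = 4, so Saturday + 4 = Wednesday.

Wednesday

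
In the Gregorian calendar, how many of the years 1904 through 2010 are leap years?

27

Multiples of 4 in [1904,2010]: 27.
Of those, multiples of 100: 1 (not leap unless ÷400).
Multiples of 400: 1.
Leap years = 27 − 1 + 1 = 27.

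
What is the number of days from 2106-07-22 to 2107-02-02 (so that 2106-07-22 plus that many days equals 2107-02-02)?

195

Jul 22, 2106 → Aug 22, 2106: 31 days (July has 31).
Aug 22, 2106 → Sep 22, 2106: 31 days (August has 31).
Sep 22, 2106 → Oct 22, 2106: 30 days (September has 30).
Oct 22, 2106 → Nov 22, 2106: 31 days (October has 31).
Nov 22, 2106 → Dec 22, 2106: 30 days (November has 30).
Dec 22, 2106 → Jan 22, 2107: 31 days (December has 31).
Jan 22, 2107 → Feb 2, 2107: 11 days.
Total: 195 days.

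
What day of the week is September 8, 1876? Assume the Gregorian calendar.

Doomsday rule: the anchor day for the 1800s is Friday. For year 76: 76÷12 = 6 r 4, and 4÷4 = 1, so 6+4+1 = 11.
Friday + 11 ≡ Tuesday — that's 1876's doomsday.
In September the doomsday date is Sep 5.
Sep 8 is 3 days after Sep 5; 3 mod 7 = 3, so Tuesday + 3 = Friday.

Friday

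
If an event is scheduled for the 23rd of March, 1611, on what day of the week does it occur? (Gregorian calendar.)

Wednesday

Doomsday rule: the anchor day for the 1600s is Tuesday. For year 11: 11÷12 = 0 r 11, and 11÷4 = 2, so 0+11+2 = 13.
Tuesday + 13 ≡ Monday — that's 1611's doomsday.
In March the doomsday date is Mar 14.
Mar 23 is 9 days after Mar 14; 9 mod 7 = 2, so Monday + 2 = Wednesday.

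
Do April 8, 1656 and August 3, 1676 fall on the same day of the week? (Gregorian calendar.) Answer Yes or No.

From Apr 8, 1656 to Aug 3, 1676 is 7422 days.
7422 mod 7 = 2, so they are different weekdays.
(Apr 8, 1656 is a Saturday; Aug 3, 1676 is a Monday.)

No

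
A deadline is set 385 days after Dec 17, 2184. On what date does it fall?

Dec has 31 days: +15 → Jan 1, 2185 (370 left).
Jan has 31 days: +31 → Feb 1, 2185 (339 left).
Feb has 28 days: +28 → Mar 1, 2185 (311 left).
Mar has 31 days: +31 → Apr 1, 2185 (280 left).
Apr has 30 days: +30 → May 1, 2185 (250 left).
May has 31 days: +31 → Jun 1, 2185 (219 left).
Jun has 30 days: +30 → Jul 1, 2185 (189 left).
Jul has 31 days: +31 → Aug 1, 2185 (158 left).
Aug has 31 days: +31 → Sep 1, 2185 (127 left).
Sep has 30 days: +30 → Oct 1, 2185 (97 left).
Oct has 31 days: +31 → Nov 1, 2185 (66 left).
Nov has 30 days: +30 → Dec 1, 2185 (36 left).
Dec has 31 days: +31 → Jan 1, 2186 (5 left).
+5 → Jan 6, 2186.

January 6, 2186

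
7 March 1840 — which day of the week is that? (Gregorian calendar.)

Saturday

January 1, 1840 is a Wednesday.
Jan 1, 1840 → Feb 1, 1840: 31 days (January has 31).
Feb 1, 1840 → Mar 1, 1840: 29 days (February has 29).
Mar 1, 1840 → Mar 7, 1840: 6 days.
Total: 66 days.
66 mod 7 = 3, so Wednesday + 3 = Saturday.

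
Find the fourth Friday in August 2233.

August 1, 2233 is a Thursday.
The first Friday is therefore August 2 (1 days later).
The fourth Friday is 2 + 3×7 = August 23.

August 23, 2233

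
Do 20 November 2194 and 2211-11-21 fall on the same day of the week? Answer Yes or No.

From Nov 20, 2194 to Nov 21, 2211 is 6209 days.
6209 mod 7 = 0, so they are the same weekday.
(Nov 20, 2194 is a Thursday; Nov 21, 2211 is a Thursday.)

Yes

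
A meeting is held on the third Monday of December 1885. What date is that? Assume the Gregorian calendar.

December 1, 1885 is a Tuesday.
The first Monday is therefore December 7 (6 days later).
The third Monday is 7 + 2×7 = December 21.

December 21, 1885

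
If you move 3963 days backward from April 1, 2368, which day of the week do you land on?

First find the weekday of Apr 1, 2368. Doomsday rule: the anchor day for the 2300s is Wednesday. For year 68: 68÷12 = 5 r 8, and 8÷4 = 2, so 5+8+2 = 15.
Wednesday + 15 ≡ Thursday — that's 2368's doomsday.
In April the doomsday date is Apr 4.
Apr 1 is 3 days before Apr 4; 3 mod 7 = 3, so Thursday − 3 = Monday.
3963 mod 7 = 1, so 3963 days before a Monday is Monday − 1 = Sunday.

Sunday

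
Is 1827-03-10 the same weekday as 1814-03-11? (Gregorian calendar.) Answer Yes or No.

From Mar 11, 1814 to Mar 10, 1827 is 4747 days.
4747 mod 7 = 1, so they are different weekdays.
(Mar 11, 1814 is a Friday; Mar 10, 1827 is a Saturday.)

No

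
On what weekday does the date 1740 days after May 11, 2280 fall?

Saturday

May 11, 2280 is a Tuesday.
1740 mod 7 = 4, so 1740 days after a Tuesday is Tuesday + 4 = Saturday.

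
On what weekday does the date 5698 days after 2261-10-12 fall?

First find the weekday of Oct 12, 2261. Doomsday rule: the anchor day for the 2200s is Friday. For year 61: 61÷12 = 5 r 1, and 1÷4 = 0, so 5+1+0 = 6.
Friday + 6 ≡ Thursday — that's 2261's doomsday.
In October the doomsday date is Oct 10.
Oct 12 is 2 days after Oct 10; 2 mod 7 = 2, so Thursday + 2 = Saturday.
5698 mod 7 = 0, so 5698 days after a Saturday is Saturday + 0 = Saturday.

Saturday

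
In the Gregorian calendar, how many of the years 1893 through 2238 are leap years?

83

Multiples of 4 in [1893,2238]: 86.
Of those, multiples of 100: 4 (not leap unless ÷400).
Multiples of 400: 1.
Leap years = 86 − 4 + 1 = 83.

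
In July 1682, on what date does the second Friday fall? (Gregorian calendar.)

July 1, 1682 is a Wednesday.
The first Friday is therefore July 3 (2 days later).
The second Friday is 3 + 1×7 = July 10.

July 10, 1682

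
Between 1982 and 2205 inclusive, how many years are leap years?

Multiples of 4 in [1982,2205]: 56.
Of those, multiples of 100: 3 (not leap unless ÷400).
Multiples of 400: 1.
Leap years = 56 − 3 + 1 = 54.

54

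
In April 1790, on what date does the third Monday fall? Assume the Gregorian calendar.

April 19, 1790

April 1, 1790 is a Thursday.
The first Monday is therefore April 5 (4 days later).
The third Monday is 5 + 2×7 = April 19.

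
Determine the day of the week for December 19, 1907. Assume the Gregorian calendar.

January 1, 1907 is a Tuesday.
Jan 1, 1907 → Feb 1, 1907: 31 days (January has 31).
Feb 1, 1907 → Mar 1, 1907: 28 days (February has 28).
Mar 1, 1907 → Apr 1, 1907: 31 days (March has 31).
Apr 1, 1907 → May 1, 1907: 30 days (April has 30).
May 1, 1907 → Jun 1, 1907: 31 days (May has 31).
Jun 1, 1907 → Jul 1, 1907: 30 days (June has 30).
Jul 1, 1907 → Aug 1, 1907: 31 days (July has 31).
Aug 1, 1907 → Sep 1, 1907: 31 days (August has 31).
Sep 1, 1907 → Oct 1, 1907: 30 days (September has 30).
Oct 1, 1907 → Nov 1, 1907: 31 days (October has 31).
Nov 1, 1907 → Dec 1, 1907: 30 days (November has 30).
Dec 1, 1907 → Dec 19, 1907: 18 days.
Total: 352 days.
352 mod 7 = 2, so Tuesday + 2 = Thursday.

Thursday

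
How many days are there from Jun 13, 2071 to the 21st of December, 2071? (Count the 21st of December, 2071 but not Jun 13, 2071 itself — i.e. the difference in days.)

191

Jun 13, 2071 → Jul 13, 2071: 30 days (June has 30).
Jul 13, 2071 → Aug 13, 2071: 31 days (July has 31).
Aug 13, 2071 → Sep 13, 2071: 31 days (August has 31).
Sep 13, 2071 → Oct 13, 2071: 30 days (September has 30).
Oct 13, 2071 → Nov 13, 2071: 31 days (October has 31).
Nov 13, 2071 → Dec 13, 2071: 30 days (November has 30).
Dec 13, 2071 → Dec 21, 2071: 8 days.
Total: 191 days.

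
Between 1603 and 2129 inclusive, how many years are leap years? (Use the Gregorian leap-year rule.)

Multiples of 4 in [1603,2129]: 132.
Of those, multiples of 100: 5 (not leap unless ÷400).
Multiples of 400: 1.
Leap years = 132 − 5 + 1 = 128.

128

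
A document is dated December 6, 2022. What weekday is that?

Doomsday rule: the anchor day for the 2000s is Tuesday. For year 22: 22÷12 = 1 r 10, and 10÷4 = 2, so 1+10+2 = 13.
Tuesday + 13 ≡ Monday — that's 2022's doomsday.
In December the doomsday date is Dec 12.
Dec 6 is 6 days before Dec 12; 6 mod 7 = 6, so Monday − 6 = Tuesday.

Tuesday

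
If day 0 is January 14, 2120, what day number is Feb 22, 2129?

3327

Jan 14, 2120 → Jan 14, 2121: 366 days (Feb 29, 2120 is in that span).
Jan 14, 2121 → Jan 14, 2122: 365 days.
Jan 14, 2122 → Jan 14, 2123: 365 days.
Jan 14, 2123 → Jan 14, 2124: 365 days.
Jan 14, 2124 → Jan 14, 2125: 366 days (Feb 29, 2124 is in that span).
Jan 14, 2125 → Jan 14, 2126: 365 days.
Jan 14, 2126 → Jan 14, 2127: 365 days.
Jan 14, 2127 → Jan 14, 2128: 365 days.
Jan 14, 2128 → Jan 14, 2129: 366 days (Feb 29, 2128 is in that span).
Jan 14, 2129 → Feb 14, 2129: 31 days (January has 31).
Feb 14, 2129 → Feb 22, 2129: 8 days.
Total: 3327 days.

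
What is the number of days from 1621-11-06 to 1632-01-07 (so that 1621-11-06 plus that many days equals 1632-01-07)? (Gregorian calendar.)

Nov 6, 1621 → Nov 6, 1622: 365 days.
Nov 6, 1622 → Nov 6, 1623: 365 days.
Nov 6, 1623 → Nov 6, 1624: 366 days (Feb 29, 1624 is in that span).
Nov 6, 1624 → Nov 6, 1625: 365 days.
Nov 6, 1625 → Nov 6, 1626: 365 days.
Nov 6, 1626 → Nov 6, 1627: 365 days.
Nov 6, 1627 → Nov 6, 1628: 366 days (Feb 29, 1628 is in that span).
Nov 6, 1628 → Nov 6, 1629: 365 days.
Nov 6, 1629 → Nov 6, 1630: 365 days.
Nov 6, 1630 → Nov 6, 1631: 365 days.
Nov 6, 1631 → Dec 6, 1631: 30 days (November has 30).
Dec 6, 1631 → Jan 6, 1632: 31 days (December has 31).
Jan 6, 1632 → Jan 7, 1632: 1 days.
Total: 3714 days.

3714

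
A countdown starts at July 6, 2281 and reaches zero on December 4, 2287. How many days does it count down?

Jul 6, 2281 → Jul 6, 2282: 365 days.
Jul 6, 2282 → Jul 6, 2283: 365 days.
Jul 6, 2283 → Jul 6, 2284: 366 days (Feb 29, 2284 is in that span).
Jul 6, 2284 → Jul 6, 2285: 365 days.
Jul 6, 2285 → Jul 6, 2286: 365 days.
Jul 6, 2286 → Jul 6, 2287: 365 days.
Jul 6, 2287 → Aug 6, 2287: 31 days (July has 31).
Aug 6, 2287 → Sep 6, 2287: 31 days (August has 31).
Sep 6, 2287 → Oct 6, 2287: 30 days (September has 30).
Oct 6, 2287 → Nov 6, 2287: 31 days (October has 31).
Nov 6, 2287 → Dec 4, 2287: 28 days.
Total: 2342 days.

2342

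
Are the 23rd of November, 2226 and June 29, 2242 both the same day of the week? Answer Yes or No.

From Nov 23, 2226 to Jun 29, 2242 is 5697 days.
5697 mod 7 = 6, so they are different weekdays.
(Nov 23, 2226 is a Thursday; Jun 29, 2242 is a Wednesday.)

No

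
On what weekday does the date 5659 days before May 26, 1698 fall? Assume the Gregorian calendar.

Friday

First find the weekday of May 26, 1698. Doomsday rule: the anchor day for the 1600s is Tuesday. For year 98: 98÷12 = 8 r 2, and 2÷4 = 0, so 8+2+0 = 10.
Tuesday + 10 ≡ Friday — that's 1698's doomsday.
In May the doomsday date is May 9.
May 26 is 17 days after May 9; 17 mod 7 = 3, so Friday + 3 = Monday.
5659 mod 7 = 3, so 5659 days before a Monday is Monday − 3 = Friday.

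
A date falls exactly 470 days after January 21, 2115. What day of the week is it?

First find the weekday of Jan 21, 2115. Doomsday rule: the anchor day for the 2100s is Sunday. For year 15: 15÷12 = 1 r 3, and 3÷4 = 0, so 1+3+0 = 4.
Sunday + 4 ≡ Thursday — that's 2115's doomsday.
In January the doomsday date is Jan 3 (2115 is not a leap year).
Jan 21 is 18 days after Jan 3; 18 mod 7 = 4, so Thursday + 4 = Monday.
470 mod 7 = 1, so 470 days after a Monday is Monday + 1 = Tuesday.

Tuesday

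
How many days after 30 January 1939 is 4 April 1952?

Jan 30, 1939 → Jan 30, 1940: 365 days.
Jan 30, 1940 → Jan 30, 1941: 366 days (Feb 29, 1940 is in that span).
Jan 30, 1941 → Jan 30, 1942: 365 days.
Jan 30, 1942 → Jan 30, 1943: 365 days.
Jan 30, 1943 → Jan 30, 1944: 365 days.
Jan 30, 1944 → Jan 30, 1945: 366 days (Feb 29, 1944 is in that span).
Jan 30, 1945 → Jan 30, 1946: 365 days.
Jan 30, 1946 → Jan 30, 1947: 365 days.
Jan 30, 1947 → Jan 30, 1948: 365 days.
Jan 30, 1948 → Jan 30, 1949: 366 days (Feb 29, 1948 is in that span).
Jan 30, 1949 → Jan 30, 1950: 365 days.
Jan 30, 1950 → Jan 30, 1951: 365 days.
Jan 30, 1951 → Jan 30, 1952: 365 days.
Jan 30, 1952 → Feb 29, 1952: 30 days (January has 31).
Feb 29, 1952 → Mar 29, 1952: 29 days (February has 29).
Mar 29, 1952 → Apr 4, 1952: 6 days.
Total: 4813 days.

4813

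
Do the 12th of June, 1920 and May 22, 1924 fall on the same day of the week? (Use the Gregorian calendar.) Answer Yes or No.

No

From Jun 12, 1920 to May 22, 1924 is 1440 days.
1440 mod 7 = 5, so they are different weekdays.
(Jun 12, 1920 is a Saturday; May 22, 1924 is a Thursday.)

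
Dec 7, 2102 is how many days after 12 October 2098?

1516

Oct 12, 2098 → Oct 12, 2099: 365 days.
Oct 12, 2099 → Oct 12, 2100: 365 days.
Oct 12, 2100 → Oct 12, 2101: 365 days.
Oct 12, 2101 → Oct 12, 2102: 365 days.
Oct 12, 2102 → Nov 12, 2102: 31 days (October has 31).
Nov 12, 2102 → Dec 7, 2102: 25 days.
Total: 1516 days.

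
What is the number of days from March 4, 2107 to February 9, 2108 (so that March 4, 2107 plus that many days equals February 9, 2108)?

Mar 4, 2107 → Apr 4, 2107: 31 days (March has 31).
Apr 4, 2107 → May 4, 2107: 30 days (April has 30).
May 4, 2107 → Jun 4, 2107: 31 days (May has 31).
Jun 4, 2107 → Jul 4, 2107: 30 days (June has 30).
Jul 4, 2107 → Aug 4, 2107: 31 days (July has 31).
Aug 4, 2107 → Sep 4, 2107: 31 days (August has 31).
Sep 4, 2107 → Oct 4, 2107: 30 days (September has 30).
Oct 4, 2107 → Nov 4, 2107: 31 days (October has 31).
Nov 4, 2107 → Dec 4, 2107: 30 days (November has 30).
Dec 4, 2107 → Jan 4, 2108: 31 days (December has 31).
Jan 4, 2108 → Feb 4, 2108: 31 days (January has 31).
Feb 4, 2108 → Feb 9, 2108: 5 days.
Total: 342 days.

342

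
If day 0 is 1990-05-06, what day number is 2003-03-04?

May 6, 1990 → May 6, 1991: 365 days.
May 6, 1991 → May 6, 1992: 366 days (Feb 29, 1992 is in that span).
May 6, 1992 → May 6, 1993: 365 days.
May 6, 1993 → May 6, 1994: 365 days.
May 6, 1994 → May 6, 1995: 365 days.
May 6, 1995 → May 6, 1996: 366 days (Feb 29, 1996 is in that span).
May 6, 1996 → May 6, 1997: 365 days.
May 6, 1997 → May 6, 1998: 365 days.
May 6, 1998 → May 6, 1999: 365 days.
May 6, 1999 → May 6, 2000: 366 days (Feb 29, 2000 is in that span).
May 6, 2000 → May 6, 2001: 365 days.
May 6, 2001 → May 6, 2002: 365 days.
May 6, 2002 → Jun 6, 2002: 31 days (May has 31).
Jun 6, 2002 → Jul 6, 2002: 30 days (June has 30).
Jul 6, 2002 → Aug 6, 2002: 31 days (July has 31).
Aug 6, 2002 → Sep 6, 2002: 31 days (August has 31).
Sep 6, 2002 → Oct 6, 2002: 30 days (September has 30).
Oct 6, 2002 → Nov 6, 2002: 31 days (October has 31).
Nov 6, 2002 → Dec 6, 2002: 30 days (November has 30).
Dec 6, 2002 → Jan 6, 2003: 31 days (December has 31).
Jan 6, 2003 → Feb 6, 2003: 31 days (January has 31).
Feb 6, 2003 → Mar 4, 2003: 26 days.
Total: 4685 days.

4685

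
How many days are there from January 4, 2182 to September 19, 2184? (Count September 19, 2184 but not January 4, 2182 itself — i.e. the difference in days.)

Jan 4, 2182 → Jan 4, 2183: 365 days.
Jan 4, 2183 → Jan 4, 2184: 365 days.
Jan 4, 2184 → Feb 4, 2184: 31 days (January has 31).
Feb 4, 2184 → Mar 4, 2184: 29 days (February has 29).
Mar 4, 2184 → Apr 4, 2184: 31 days (March has 31).
Apr 4, 2184 → May 4, 2184: 30 days (April has 30).
May 4, 2184 → Jun 4, 2184: 31 days (May has 31).
Jun 4, 2184 → Jul 4, 2184: 30 days (June has 30).
Jul 4, 2184 → Aug 4, 2184: 31 days (July has 31).
Aug 4, 2184 → Sep 4, 2184: 31 days (August has 31).
Sep 4, 2184 → Sep 19, 2184: 15 days.
Total: 989 days.

989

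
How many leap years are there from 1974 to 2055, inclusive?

20

Multiples of 4 in [1974,2055]: 20.
Of those, multiples of 100: 1 (not leap unless ÷400).
Multiples of 400: 1.
Leap years = 20 − 1 + 1 = 20.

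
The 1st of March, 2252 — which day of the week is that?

Monday

Doomsday rule: the anchor day for the 2200s is Friday. For year 52: 52÷12 = 4 r 4, and 4÷4 = 1, so 4+4+1 = 9.
Friday + 9 ≡ Sunday — that's 2252's doomsday.
In March the doomsday date is Mar 14.
Mar 1 is 13 days before Mar 14; 13 mod 7 = 6, so Sunday − 6 = Monday.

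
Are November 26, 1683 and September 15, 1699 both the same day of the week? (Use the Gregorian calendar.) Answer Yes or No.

From Nov 26, 1683 to Sep 15, 1699 is 5772 days.
5772 mod 7 = 4, so they are different weekdays.
(Nov 26, 1683 is a Friday; Sep 15, 1699 is a Tuesday.)

No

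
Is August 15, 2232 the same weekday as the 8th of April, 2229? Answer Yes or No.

From Apr 8, 2229 to Aug 15, 2232 is 1225 days.
1225 mod 7 = 0, so they are the same weekday.
(Apr 8, 2229 is a Wednesday; Aug 15, 2232 is a Wednesday.)

Yes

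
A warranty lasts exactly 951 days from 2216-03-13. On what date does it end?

October 20, 2218

+365 (one year) → Mar 13, 2217 (586 left).
+365 (one year) → Mar 13, 2218 (221 left).
Mar has 31 days: +19 → Apr 1, 2218 (202 left).
Apr has 30 days: +30 → May 1, 2218 (172 left).
May has 31 days: +31 → Jun 1, 2218 (141 left).
Jun has 30 days: +30 → Jul 1, 2218 (111 left).
Jul has 31 days: +31 → Aug 1, 2218 (80 left).
Aug has 31 days: +31 → Sep 1, 2218 (49 left).
Sep has 30 days: +30 → Oct 1, 2218 (19 left).
+19 → Oct 20, 2218.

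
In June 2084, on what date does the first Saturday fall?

June 3, 2084

June 1, 2084 is a Thursday.
The first Saturday is therefore June 3 (2 days later).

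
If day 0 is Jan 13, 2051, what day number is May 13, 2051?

120

Jan 13, 2051 → Feb 13, 2051: 31 days (January has 31).
Feb 13, 2051 → Mar 13, 2051: 28 days (February has 28).
Mar 13, 2051 → Apr 13, 2051: 31 days (March has 31).
Apr 13, 2051 → May 13, 2051: 30 days.
Total: 120 days.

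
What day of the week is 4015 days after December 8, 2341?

First find the weekday of Dec 8, 2341. Doomsday rule: the anchor day for the 2300s is Wednesday. For year 41: 41÷12 = 3 r 5, and 5÷4 = 1, so 3+5+1 = 9.
Wednesday + 9 ≡ Friday — that's 2341's doomsday.
In December the doomsday date is Dec 12.
Dec 8 is 4 days before Dec 12; 4 mod 7 = 4, so Friday − 4 = Monday.
4015 mod 7 = 4, so 4015 days after a Monday is Monday + 4 = Friday.

Friday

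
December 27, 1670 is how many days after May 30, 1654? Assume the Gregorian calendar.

6055

May 30, 1654 → May 30, 1655: 365 days.
May 30, 1655 → May 30, 1656: 366 days (Feb 29, 1656 is in that span).
May 30, 1656 → May 30, 1657: 365 days.
May 30, 1657 → May 30, 1658: 365 days.
May 30, 1658 → May 30, 1659: 365 days.
May 30, 1659 → May 30, 1660: 366 days (Feb 29, 1660 is in that span).
May 30, 1660 → May 30, 1661: 365 days.
May 30, 1661 → May 30, 1662: 365 days.
May 30, 1662 → May 30, 1663: 365 days.
May 30, 1663 → May 30, 1664: 366 days (Feb 29, 1664 is in that span).
May 30, 1664 → May 30, 1665: 365 days.
May 30, 1665 → May 30, 1666: 365 days.
May 30, 1666 → May 30, 1667: 365 days.
May 30, 1667 → May 30, 1668: 366 days (Feb 29, 1668 is in that span).
May 30, 1668 → May 30, 1669: 365 days.
May 30, 1669 → May 30, 1670: 365 days.
May 30, 1670 → Jun 30, 1670: 31 days (May has 31).
Jun 30, 1670 → Jul 30, 1670: 30 days (June has 30).
Jul 30, 1670 → Aug 30, 1670: 31 days (July has 31).
Aug 30, 1670 → Sep 30, 1670: 31 days (August has 31).
Sep 30, 1670 → Oct 30, 1670: 30 days (September has 30).
Oct 30, 1670 → Nov 30, 1670: 31 days (October has 31).
Nov 30, 1670 → Dec 27, 1670: 27 days.
Total: 6055 days.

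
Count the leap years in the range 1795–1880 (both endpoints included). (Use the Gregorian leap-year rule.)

Multiples of 4 in [1795,1880]: 22.
Of those, multiples of 100: 1 (not leap unless ÷400).
Multiples of 400: 0.
Leap years = 22 − 1 + 0 = 21.

21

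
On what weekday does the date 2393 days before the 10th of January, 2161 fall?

Sunday

First find the weekday of Jan 10, 2161. Doomsday rule: the anchor day for the 2100s is Sunday. For year 61: 61÷12 = 5 r 1, and 1÷4 = 0, so 5+1+0 = 6.
Sunday + 6 ≡ Saturday — that's 2161's doomsday.
In January the doomsday date is Jan 3 (2161 is not a leap year).
Jan 10 is 7 days after Jan 3; 7 mod 7 = 0, so Saturday + 0 = Saturday.
2393 mod 7 = 6, so 2393 days before a Saturday is Saturday − 6 = Sunday.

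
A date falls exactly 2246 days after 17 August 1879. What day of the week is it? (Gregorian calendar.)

Aug 17, 1879 is a Sunday.
2246 mod 7 = 6, so 2246 days after a Sunday is Sunday + 6 = Saturday.

Saturday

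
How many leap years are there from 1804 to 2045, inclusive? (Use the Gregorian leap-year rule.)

Multiples of 4 in [1804,2045]: 61.
Of those, multiples of 100: 2 (not leap unless ÷400).
Multiples of 400: 1.
Leap years = 61 − 2 + 1 = 60.

60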